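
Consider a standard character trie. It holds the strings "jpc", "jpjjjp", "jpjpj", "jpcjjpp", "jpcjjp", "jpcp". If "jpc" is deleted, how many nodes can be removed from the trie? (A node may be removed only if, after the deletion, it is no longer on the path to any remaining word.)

0

After clearing the end-marker at "jpc", prune upward until reaching a node still needed by another word.
Every node on "jpc" is still needed (e.g. by "jpcjjpp"), so nothing is freed.
Nodes removed: 0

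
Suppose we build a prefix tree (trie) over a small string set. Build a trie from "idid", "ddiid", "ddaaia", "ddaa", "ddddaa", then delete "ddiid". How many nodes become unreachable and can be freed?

3

After clearing the end-marker at "ddiid", prune upward until reaching a node still needed by another word.
The suffix "iid" (3 nodes) is used only by "ddiid"; the node for "dd" still has the child "a", so pruning stops there.
Nodes removed: 3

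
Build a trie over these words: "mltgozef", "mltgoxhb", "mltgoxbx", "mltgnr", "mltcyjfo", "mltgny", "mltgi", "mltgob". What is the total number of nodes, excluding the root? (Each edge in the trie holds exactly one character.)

23

Count nodes per top-level branch (shared prefixes stored once):
  'm'-branch (mltcyjfo, mltgi, mltgnr, mltgny, mltgob, mltgoxbx, mltgoxhb, mltgozef): 23 nodes
Sum: 23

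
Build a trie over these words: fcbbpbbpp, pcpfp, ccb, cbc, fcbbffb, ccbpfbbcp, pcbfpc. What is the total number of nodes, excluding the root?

Count nodes per top-level branch (shared prefixes stored once):
  'c'-branch (cbc, ccb, ccbpfbbcp): 11 nodes
  'f'-branch (fcbbffb, fcbbpbbpp): 12 nodes
  'p'-branch (pcbfpc, pcpfp): 9 nodes
Sum: 32

32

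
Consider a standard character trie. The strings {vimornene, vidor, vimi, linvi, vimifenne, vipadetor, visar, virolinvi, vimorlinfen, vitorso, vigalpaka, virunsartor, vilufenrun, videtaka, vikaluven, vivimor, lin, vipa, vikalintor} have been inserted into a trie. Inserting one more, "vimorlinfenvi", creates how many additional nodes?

The longest prefix of "vimorlinfenvi" already in the trie is "vimorlinfen" (length 11).
Each of the 2 remaining characters creates one node.

2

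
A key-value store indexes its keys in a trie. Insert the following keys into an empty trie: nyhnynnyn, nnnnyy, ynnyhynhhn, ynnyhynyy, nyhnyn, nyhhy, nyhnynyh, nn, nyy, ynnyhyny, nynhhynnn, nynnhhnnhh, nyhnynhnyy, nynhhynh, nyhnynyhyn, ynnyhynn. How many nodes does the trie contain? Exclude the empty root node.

53

Count nodes per top-level branch (shared prefixes stored once):
  'n'-branch (nn, nnnnyy, nyhhy, nyhnyn, nyhnynhnyy, nyhnynnyn, nyhnynyh, nyhnynyhyn, nynhhynh, nynhhynnn, nynnhhnnhh, nyy): 40 nodes
  'y'-branch (ynnyhynhhn, ynnyhynn, ynnyhyny, ynnyhynyy): 13 nodes
Sum: 53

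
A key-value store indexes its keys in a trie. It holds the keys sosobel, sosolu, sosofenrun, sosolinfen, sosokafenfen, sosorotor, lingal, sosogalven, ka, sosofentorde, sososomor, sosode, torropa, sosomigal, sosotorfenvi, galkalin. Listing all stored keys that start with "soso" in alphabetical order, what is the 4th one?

sosofentorde

Words with prefix "soso", in lexicographic order: "sosobel", "sosode", "sosofenrun", "sosofentorde", "sosogalven", "sosokafenfen", "sosolinfen", "sosolu", "sosomigal", "sosorotor", "sososomor", "sosotorfenvi"
Position 4: sosofentorde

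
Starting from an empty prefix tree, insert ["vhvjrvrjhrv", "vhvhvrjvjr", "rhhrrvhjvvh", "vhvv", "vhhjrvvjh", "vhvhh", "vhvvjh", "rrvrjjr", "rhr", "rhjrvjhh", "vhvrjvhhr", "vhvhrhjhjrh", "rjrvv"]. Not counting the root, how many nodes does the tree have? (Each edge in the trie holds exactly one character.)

For each word, the new-node count is its length minus the longest prefix already in the trie:
  "vhvjrvrjhrv" → 11 new (v, h, v, j, r, v, r, j, h, r, v)
  "vhvhvrjvjr" → prefix "vhv" already present; 7 new (h, v, r, j, v, j, r)
  "rhhrrvhjvvh" → 11 new (r, h, h, r, r, v, h, j, v, v, h)
  "vhvv" → prefix "vhv" already present; 1 new (v)
  "vhhjrvvjh" → prefix "vh" already present; 7 new (h, j, r, v, v, j, h)
  "vhvhh" → prefix "vhvh" already present; 1 new (h)
  "vhvvjh" → prefix "vhvv" already present; 2 new (j, h)
  "rrvrjjr" → prefix "r" already present; 6 new (r, v, r, j, j, r)
  "rhr" → prefix "rh" already present; 1 new (r)
  "rhjrvjhh" → prefix "rh" already present; 6 new (j, r, v, j, h, h)
  "vhvrjvhhr" → prefix "vhv" already present; 6 new (r, j, v, h, h, r)
  "vhvhrhjhjrh" → prefix "vhvh" already present; 7 new (r, h, j, h, j, r, h)
  "rjrvv" → prefix "r" already present; 4 new (j, r, v, v)
Total nodes = 11 + 7 + 11 + 1 + 7 + 1 + 2 + 6 + 1 + 6 + 6 + 7 + 4 = 70

70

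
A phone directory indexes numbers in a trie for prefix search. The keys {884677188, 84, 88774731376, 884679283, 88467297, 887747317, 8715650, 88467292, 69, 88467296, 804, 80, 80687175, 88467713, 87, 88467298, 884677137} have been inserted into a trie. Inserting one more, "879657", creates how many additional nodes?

The longest prefix of "879657" already in the trie is "87" (length 2).
So 6 − 2 = 4 new nodes.

4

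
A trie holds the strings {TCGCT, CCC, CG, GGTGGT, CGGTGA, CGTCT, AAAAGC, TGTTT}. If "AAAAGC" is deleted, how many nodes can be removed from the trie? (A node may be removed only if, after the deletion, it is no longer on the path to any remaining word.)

6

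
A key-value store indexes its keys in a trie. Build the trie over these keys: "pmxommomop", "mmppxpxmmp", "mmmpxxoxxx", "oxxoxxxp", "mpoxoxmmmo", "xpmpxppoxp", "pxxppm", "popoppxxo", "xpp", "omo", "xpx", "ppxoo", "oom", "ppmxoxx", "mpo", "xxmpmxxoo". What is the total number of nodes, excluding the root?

For each word, the new-node count is its length minus the longest prefix already in the trie:
  "pmxommomop" → 10 new (p, m, x, o, m, m, o, m, o, p)
  "mmppxpxmmp" → 10 new (m, m, p, p, x, p, x, m, m, p)
  "mmmpxxoxxx" → prefix "mm" already present; 8 new (m, p, x, x, o, x, x, x)
  "oxxoxxxp" → 8 new (o, x, x, o, x, x, x, p)
  "mpoxoxmmmo" → prefix "m" already present; 9 new (p, o, x, o, x, m, m, m, o)
  "xpmpxppoxp" → 10 new (x, p, m, p, x, p, p, o, x, p)
  "pxxppm" → prefix "p" already present; 5 new (x, x, p, p, m)
  "popoppxxo" → prefix "p" already present; 8 new (o, p, o, p, p, x, x, o)
  "xpp" → prefix "xp" already present; 1 new (p)
  "omo" → prefix "o" already present; 2 new (m, o)
  "xpx" → prefix "xp" already present; 1 new (x)
  "ppxoo" → prefix "p" already present; 4 new (p, x, o, o)
  "oom" → prefix "o" already present; 2 new (o, m)
  "ppmxoxx" → prefix "pp" already present; 5 new (m, x, o, x, x)
  "mpo" → prefix "mpo" already present; 0 new (none)
  "xxmpmxxoo" → prefix "x" already present; 8 new (x, m, p, m, x, x, o, o)
Total nodes = 10 + 10 + 8 + 8 + 9 + 10 + 5 + 8 + 1 + 2 + 1 + 4 + 2 + 5 + 0 + 8 = 91

91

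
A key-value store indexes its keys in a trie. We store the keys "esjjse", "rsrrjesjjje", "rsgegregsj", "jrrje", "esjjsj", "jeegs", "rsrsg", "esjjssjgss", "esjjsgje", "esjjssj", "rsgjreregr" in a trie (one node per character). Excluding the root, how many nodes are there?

52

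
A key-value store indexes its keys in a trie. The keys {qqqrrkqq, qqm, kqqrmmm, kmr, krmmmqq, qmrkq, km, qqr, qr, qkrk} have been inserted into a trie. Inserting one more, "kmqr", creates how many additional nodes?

2

The longest prefix of "kmqr" already in the trie is "km" (length 2).
Each of the 2 remaining characters creates one node.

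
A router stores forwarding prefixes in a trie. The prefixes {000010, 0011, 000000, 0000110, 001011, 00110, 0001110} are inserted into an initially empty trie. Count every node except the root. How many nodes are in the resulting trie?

Trie structure (* marks end of a word):
(root)
└─ 0
   └─ 0
      ├─ 0
      │  ├─ 0
      │  │  ├─ 0
      │  │  │  └─ 0 *
      │  │  └─ 1
      │  │     ├─ 0 *
      │  │     └─ 1
      │  │        └─ 0 *
      │  └─ 1
      │     └─ 1
      │        └─ 1
      │           └─ 0 *
      └─ 1
         ├─ 0
         │  └─ 1
         │     └─ 1 *
         └─ 1 *
            └─ 0 *
Counting every labelled node above: 20.

20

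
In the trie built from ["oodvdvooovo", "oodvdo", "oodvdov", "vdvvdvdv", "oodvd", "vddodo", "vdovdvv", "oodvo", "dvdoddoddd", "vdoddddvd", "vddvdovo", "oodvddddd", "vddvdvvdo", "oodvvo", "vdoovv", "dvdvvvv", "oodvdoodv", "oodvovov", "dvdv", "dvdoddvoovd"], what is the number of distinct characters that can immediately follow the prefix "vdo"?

Follow the path "vdo" to its node, then look at its outgoing edges.
Characters that immediately follow "vdo" among the stored strings: {d, o, v}.
That node has 3 child edges.

3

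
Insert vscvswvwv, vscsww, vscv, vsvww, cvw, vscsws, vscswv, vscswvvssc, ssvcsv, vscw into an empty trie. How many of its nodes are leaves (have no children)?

8

A leaf is a node with no children — equivalently, the end of a word that is not a proper prefix of any other stored word.
Those words: "cvw", "ssvcsv", "vscsws", "vscswvvssc", "vscsww", "vscvswvwv", "vscw", "vsvww"
Leaf count: 8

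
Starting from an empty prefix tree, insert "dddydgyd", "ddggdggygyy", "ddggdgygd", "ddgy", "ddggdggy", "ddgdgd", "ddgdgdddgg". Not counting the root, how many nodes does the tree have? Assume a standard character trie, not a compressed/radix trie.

28

For each word, the new-node count is its length minus the longest prefix already in the trie:
  "dddydgyd" → 8 new (d, d, d, y, d, g, y, d)
  "ddggdggygyy" → prefix "dd" already present; 9 new (g, g, d, g, g, y, g, y, y)
  "ddggdgygd" → prefix "ddggdg" already present; 3 new (y, g, d)
  "ddgy" → prefix "ddg" already present; 1 new (y)
  "ddggdggy" → prefix "ddggdggy" already present; 0 new (none)
  "ddgdgd" → prefix "ddg" already present; 3 new (d, g, d)
  "ddgdgdddgg" → prefix "ddgdgd" already present; 4 new (d, d, g, g)
Total nodes = 8 + 9 + 3 + 1 + 0 + 3 + 4 = 28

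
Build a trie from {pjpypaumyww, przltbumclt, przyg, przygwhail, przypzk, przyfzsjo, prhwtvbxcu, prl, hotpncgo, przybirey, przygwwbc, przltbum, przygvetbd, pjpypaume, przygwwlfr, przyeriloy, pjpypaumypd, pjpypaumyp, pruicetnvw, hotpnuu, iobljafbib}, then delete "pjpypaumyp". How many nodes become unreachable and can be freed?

0

After clearing the end-marker at "pjpypaumyp", prune upward until reaching a node still needed by another word.
Every node on "pjpypaumyp" is still needed (e.g. by "pjpypaumypd"), so nothing is freed.
Nodes removed: 0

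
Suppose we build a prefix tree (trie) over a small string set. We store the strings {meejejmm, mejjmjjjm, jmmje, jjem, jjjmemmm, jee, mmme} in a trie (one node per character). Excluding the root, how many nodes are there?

34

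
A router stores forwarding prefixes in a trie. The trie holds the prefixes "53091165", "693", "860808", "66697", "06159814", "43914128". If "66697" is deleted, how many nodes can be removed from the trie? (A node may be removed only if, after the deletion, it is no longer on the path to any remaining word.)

4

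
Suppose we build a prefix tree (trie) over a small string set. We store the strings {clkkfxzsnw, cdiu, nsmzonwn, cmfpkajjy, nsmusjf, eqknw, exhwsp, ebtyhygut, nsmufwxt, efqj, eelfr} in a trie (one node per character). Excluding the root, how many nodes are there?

Trace insertions, counting only characters that open a new branch:
  "clkkfxzsnw" → 10 new (c, l, k, k, f, x, z, s, n, w)
  "cdiu" → prefix "c" already present; 3 new (d, i, u)
  "nsmzonwn" → 8 new (n, s, m, z, o, n, w, n)
  "cmfpkajjy" → prefix "c" already present; 8 new (m, f, p, k, a, j, j, y)
  "nsmusjf" → prefix "nsm" already present; 4 new (u, s, j, f)
  "eqknw" → 5 new (e, q, k, n, w)
  "exhwsp" → prefix "e" already present; 5 new (x, h, w, s, p)
  "ebtyhygut" → prefix "e" already present; 8 new (b, t, y, h, y, g, u, t)
  "nsmufwxt" → prefix "nsmu" already present; 4 new (f, w, x, t)
  "efqj" → prefix "e" already present; 3 new (f, q, j)
  "eelfr" → prefix "e" already present; 4 new (e, l, f, r)
Total nodes = 10 + 3 + 8 + 8 + 4 + 5 + 5 + 8 + 4 + 3 + 4 = 62

62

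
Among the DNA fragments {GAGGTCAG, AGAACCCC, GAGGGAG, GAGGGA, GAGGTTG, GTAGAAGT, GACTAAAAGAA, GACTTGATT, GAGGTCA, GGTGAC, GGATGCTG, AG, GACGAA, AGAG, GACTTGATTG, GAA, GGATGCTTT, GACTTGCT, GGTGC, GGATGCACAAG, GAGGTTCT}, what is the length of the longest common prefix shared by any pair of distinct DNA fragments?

Equivalently: take the maximum, over all pairs, of their longest common prefix length.
e.g. "GACTTGATT" and "GACTTGATTG" share the prefix "GACTTGATT" of length 9; no pair shares a longer one.
Longest shared-prefix length: 9

9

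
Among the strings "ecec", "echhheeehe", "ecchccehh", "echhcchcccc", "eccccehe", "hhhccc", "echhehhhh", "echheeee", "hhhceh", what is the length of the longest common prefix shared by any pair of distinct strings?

5

Equivalently: take the maximum, over all pairs, of their longest common prefix length.
"echheeee" and "echhehhhh" agree on "echhe" (5 characters) before diverging; nothing deeper is shared.
Longest shared-prefix length: 5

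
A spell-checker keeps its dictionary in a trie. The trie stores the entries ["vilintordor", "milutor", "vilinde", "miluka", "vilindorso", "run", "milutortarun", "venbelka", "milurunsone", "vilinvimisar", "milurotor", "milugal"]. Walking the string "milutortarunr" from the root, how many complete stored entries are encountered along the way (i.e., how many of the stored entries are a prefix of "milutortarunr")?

Traverse "milutortarunr" character by character; count nodes along the way that are marked as word ends.
Prefixes of the query that are stored words: "milutor", "milutortarun"
Count: 2

2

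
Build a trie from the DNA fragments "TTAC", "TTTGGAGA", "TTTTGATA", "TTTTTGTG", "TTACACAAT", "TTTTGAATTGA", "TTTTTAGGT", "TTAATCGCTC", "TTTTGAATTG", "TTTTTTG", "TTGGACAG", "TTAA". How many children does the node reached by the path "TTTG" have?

1

Follow the path "TTTG" to its node, then look at its outgoing edges.
Characters that immediately follow "TTTG" among the stored strings: {G}.
That node has 1 child edge.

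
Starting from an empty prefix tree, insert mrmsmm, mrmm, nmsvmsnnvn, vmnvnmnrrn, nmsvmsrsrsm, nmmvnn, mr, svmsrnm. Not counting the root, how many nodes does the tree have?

43

For each word, the new-node count is its length minus the longest prefix already in the trie:
  "mrmsmm" → 6 new (m, r, m, s, m, m)
  "mrmm" → prefix "mrm" already present; 1 new (m)
  "nmsvmsnnvn" → 10 new (n, m, s, v, m, s, n, n, v, n)
  "vmnvnmnrrn" → 10 new (v, m, n, v, n, m, n, r, r, n)
  "nmsvmsrsrsm" → prefix "nmsvms" already present; 5 new (r, s, r, s, m)
  "nmmvnn" → prefix "nm" already present; 4 new (m, v, n, n)
  "mr" → prefix "mr" already present; 0 new (none)
  "svmsrnm" → 7 new (s, v, m, s, r, n, m)
Total nodes = 6 + 1 + 10 + 10 + 5 + 4 + 0 + 7 = 43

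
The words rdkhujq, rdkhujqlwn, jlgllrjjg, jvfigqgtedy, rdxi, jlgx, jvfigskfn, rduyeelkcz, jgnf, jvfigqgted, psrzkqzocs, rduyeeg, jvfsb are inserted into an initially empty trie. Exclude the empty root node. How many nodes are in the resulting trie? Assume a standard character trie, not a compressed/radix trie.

Insert word by word; a character creates a node only if that edge doesn't already exist:
  "rdkhujq" → 7 new (r, d, k, h, u, j, q)
  "rdkhujqlwn" → prefix "rdkhujq" already present; 3 new (l, w, n)
  "jlgllrjjg" → 9 new (j, l, g, l, l, r, j, j, g)
  "jvfigqgtedy" → prefix "j" already present; 10 new (v, f, i, g, q, g, t, e, d, y)
  "rdxi" → prefix "rd" already present; 2 new (x, i)
  "jlgx" → prefix "jlg" already present; 1 new (x)
  "jvfigskfn" → prefix "jvfig" already present; 4 new (s, k, f, n)
  "rduyeelkcz" → prefix "rd" already present; 8 new (u, y, e, e, l, k, c, z)
  "jgnf" → prefix "j" already present; 3 new (g, n, f)
  "jvfigqgted" → prefix "jvfigqgted" already present; 0 new (none)
  "psrzkqzocs" → 10 new (p, s, r, z, k, q, z, o, c, s)
  "rduyeeg" → prefix "rduyee" already present; 1 new (g)
  "jvfsb" → prefix "jvf" already present; 2 new (s, b)
Total nodes = 7 + 3 + 9 + 10 + 2 + 1 + 4 + 8 + 3 + 0 + 10 + 1 + 2 = 60

60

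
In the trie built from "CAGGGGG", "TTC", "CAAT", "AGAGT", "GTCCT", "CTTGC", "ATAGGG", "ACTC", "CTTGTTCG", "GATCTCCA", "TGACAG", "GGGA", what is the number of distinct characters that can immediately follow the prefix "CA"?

The children of the "CA" node are the distinct next characters among strings starting with "CA".
Characters that immediately follow "CA" among the stored strings: {A, G}.
That node has 2 child edges.

2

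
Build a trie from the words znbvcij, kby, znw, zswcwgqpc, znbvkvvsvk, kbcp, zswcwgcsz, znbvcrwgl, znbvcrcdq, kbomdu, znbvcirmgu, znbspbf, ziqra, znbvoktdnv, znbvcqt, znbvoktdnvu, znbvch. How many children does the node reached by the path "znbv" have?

3

Walk "znbv" from the root, arriving at one node.
Distinct next characters after "znbv": c, k, o.
That node has 3 child edges.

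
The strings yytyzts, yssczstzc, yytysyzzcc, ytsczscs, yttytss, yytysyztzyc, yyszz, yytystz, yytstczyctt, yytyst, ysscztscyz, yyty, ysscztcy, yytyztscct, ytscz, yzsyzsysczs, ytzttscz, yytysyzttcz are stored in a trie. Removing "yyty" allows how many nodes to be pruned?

0

Walk "yyty" from the leaf back toward the root, removing each node that no remaining word uses.
Every node on "yyty" is still needed (e.g. by "yytyzts"), so nothing is freed.
Nodes removed: 0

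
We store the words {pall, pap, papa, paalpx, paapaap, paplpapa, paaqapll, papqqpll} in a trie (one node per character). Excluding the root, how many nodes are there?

Trace insertions, counting only characters that open a new branch:
  "pall" → 4 new (p, a, l, l)
  "pap" → prefix "pa" already present; 1 new (p)
  "papa" → prefix "pap" already present; 1 new (a)
  "paalpx" → prefix "pa" already present; 4 new (a, l, p, x)
  "paapaap" → prefix "paa" already present; 4 new (p, a, a, p)
  "paplpapa" → prefix "pap" already present; 5 new (l, p, a, p, a)
  "paaqapll" → prefix "paa" already present; 5 new (q, a, p, l, l)
  "papqqpll" → prefix "pap" already present; 5 new (q, q, p, l, l)
Total nodes = 4 + 1 + 1 + 4 + 4 + 5 + 5 + 5 = 29

29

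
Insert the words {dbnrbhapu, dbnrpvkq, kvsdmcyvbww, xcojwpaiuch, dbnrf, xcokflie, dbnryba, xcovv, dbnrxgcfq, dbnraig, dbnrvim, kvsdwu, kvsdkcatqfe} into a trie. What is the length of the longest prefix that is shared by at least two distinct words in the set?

Look for the deepest trie node that still has at least two words in its subtree.
"dbnraig" and "dbnrbhapu" agree on "dbnr" (4 characters) before diverging; nothing deeper is shared.
Longest shared-prefix length: 4

4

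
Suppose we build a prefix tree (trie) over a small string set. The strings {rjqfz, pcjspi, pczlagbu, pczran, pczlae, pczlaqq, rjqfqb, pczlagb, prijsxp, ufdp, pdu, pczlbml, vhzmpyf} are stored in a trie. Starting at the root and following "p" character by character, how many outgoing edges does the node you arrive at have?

3

The children of the "p" node are the distinct next characters among strings starting with "p".
Distinct next characters after "p": c, d, r.
That node has 3 child edges.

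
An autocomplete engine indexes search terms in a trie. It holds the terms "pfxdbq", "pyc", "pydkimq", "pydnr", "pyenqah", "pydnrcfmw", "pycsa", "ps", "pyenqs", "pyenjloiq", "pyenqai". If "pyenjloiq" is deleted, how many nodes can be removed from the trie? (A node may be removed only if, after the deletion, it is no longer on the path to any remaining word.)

5

Walk "pyenjloiq" from the leaf back toward the root, removing each node that no remaining word uses.
The suffix "jloiq" (5 nodes) is used only by "pyenjloiq"; the node for "pyen" still has the child "q", so pruning stops there.
Nodes removed: 5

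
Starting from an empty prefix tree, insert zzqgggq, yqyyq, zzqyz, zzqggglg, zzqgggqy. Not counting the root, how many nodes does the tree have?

17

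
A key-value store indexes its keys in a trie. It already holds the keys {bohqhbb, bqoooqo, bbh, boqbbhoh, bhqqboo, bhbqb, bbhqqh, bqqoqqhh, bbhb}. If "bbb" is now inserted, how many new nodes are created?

"bb" is already a path in the trie; the remaining "b" must be added.
Each of the 1 remaining characters creates one node.

1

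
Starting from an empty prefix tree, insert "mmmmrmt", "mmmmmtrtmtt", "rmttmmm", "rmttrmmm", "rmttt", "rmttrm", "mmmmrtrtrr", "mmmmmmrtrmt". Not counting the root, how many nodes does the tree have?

37

Trie structure (* marks end of a word):
(root)
├─ m
│  └─ m
│     └─ m
│        └─ m
│           ├─ m
│           │  ├─ m
│           │  │  └─ r
│           │  │     └─ t
│           │  │        └─ r
│           │  │           └─ m
│           │  │              └─ t *
│           │  └─ t
│           │     └─ r
│           │        └─ t
│           │           └─ m
│           │              └─ t
│           │                 └─ t *
│           └─ r
│              ├─ m
│              │  └─ t *
│              └─ t
│                 └─ r
│                    └─ t
│                       └─ r
│                          └─ r *
└─ r
   └─ m
      └─ t
         └─ t
            ├─ m
            │  └─ m
            │     └─ m *
            ├─ r
            │  └─ m *
            │     └─ m
            │        └─ m *
            └─ t *
Counting every labelled node above: 37.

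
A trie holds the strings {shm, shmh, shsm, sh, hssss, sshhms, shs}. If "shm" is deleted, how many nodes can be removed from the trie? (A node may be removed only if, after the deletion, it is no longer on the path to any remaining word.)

After clearing the end-marker at "shm", prune upward until reaching a node still needed by another word.
Every node on "shm" is still needed (e.g. by "shmh"), so nothing is freed.
Nodes removed: 0

0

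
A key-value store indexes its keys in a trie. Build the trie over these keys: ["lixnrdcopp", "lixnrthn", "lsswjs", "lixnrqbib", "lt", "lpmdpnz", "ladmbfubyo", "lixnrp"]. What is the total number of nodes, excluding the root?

For each word, the new-node count is its length minus the longest prefix already in the trie:
  "lixnrdcopp" → 10 new (l, i, x, n, r, d, c, o, p, p)
  "lixnrthn" → prefix "lixnr" already present; 3 new (t, h, n)
  "lsswjs" → prefix "l" already present; 5 new (s, s, w, j, s)
  "lixnrqbib" → prefix "lixnr" already present; 4 new (q, b, i, b)
  "lt" → prefix "l" already present; 1 new (t)
  "lpmdpnz" → prefix "l" already present; 6 new (p, m, d, p, n, z)
  "ladmbfubyo" → prefix "l" already present; 9 new (a, d, m, b, f, u, b, y, o)
  "lixnrp" → prefix "lixnr" already present; 1 new (p)
Total nodes = 10 + 3 + 5 + 4 + 1 + 6 + 9 + 1 = 39

39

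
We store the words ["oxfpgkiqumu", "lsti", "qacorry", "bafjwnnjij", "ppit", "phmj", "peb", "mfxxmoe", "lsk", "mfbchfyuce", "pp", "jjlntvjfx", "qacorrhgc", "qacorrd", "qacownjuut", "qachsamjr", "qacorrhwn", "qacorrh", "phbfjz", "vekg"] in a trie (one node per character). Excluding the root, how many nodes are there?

92

Trace insertions, counting only characters that open a new branch:
  "oxfpgkiqumu" → 11 new (o, x, f, p, g, k, i, q, u, m, u)
  "lsti" → 4 new (l, s, t, i)
  "qacorry" → 7 new (q, a, c, o, r, r, y)
  "bafjwnnjij" → 10 new (b, a, f, j, w, n, n, j, i, j)
  "ppit" → 4 new (p, p, i, t)
  "phmj" → prefix "p" already present; 3 new (h, m, j)
  "peb" → prefix "p" already present; 2 new (e, b)
  "mfxxmoe" → 7 new (m, f, x, x, m, o, e)
  "lsk" → prefix "ls" already present; 1 new (k)
  "mfbchfyuce" → prefix "mf" already present; 8 new (b, c, h, f, y, u, c, e)
  "pp" → prefix "pp" already present; 0 new (none)
  "jjlntvjfx" → 9 new (j, j, l, n, t, v, j, f, x)
  "qacorrhgc" → prefix "qacorr" already present; 3 new (h, g, c)
  "qacorrd" → prefix "qacorr" already present; 1 new (d)
  "qacownjuut" → prefix "qaco" already present; 6 new (w, n, j, u, u, t)
  "qachsamjr" → prefix "qac" already present; 6 new (h, s, a, m, j, r)
  "qacorrhwn" → prefix "qacorrh" already present; 2 new (w, n)
  "qacorrh" → prefix "qacorrh" already present; 0 new (none)
  "phbfjz" → prefix "ph" already present; 4 new (b, f, j, z)
  "vekg" → 4 new (v, e, k, g)
Total nodes = 11 + 4 + 7 + 10 + 4 + 3 + 2 + 7 + 1 + 8 + 0 + 9 + 3 + 1 + 6 + 6 + 2 + 0 + 4 + 4 = 92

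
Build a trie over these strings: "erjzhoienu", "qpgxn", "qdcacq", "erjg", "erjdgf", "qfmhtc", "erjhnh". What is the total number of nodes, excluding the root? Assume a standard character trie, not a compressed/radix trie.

Trie structure (* marks end of a word):
(root)
├─ e
│  └─ r
│     └─ j
│        ├─ d
│        │  └─ g
│        │     └─ f *
│        ├─ g *
│        ├─ h
│        │  └─ n
│        │     └─ h *
│        └─ z
│           └─ h
│              └─ o
│                 └─ i
│                    └─ e
│                       └─ n
│                          └─ u *
└─ q
   ├─ d
   │  └─ c
   │     └─ a
   │        └─ c
   │           └─ q *
   ├─ f
   │  └─ m
   │     └─ h
   │        └─ t
   │           └─ c *
   └─ p
      └─ g
         └─ x
            └─ n *
Counting every labelled node above: 32.

32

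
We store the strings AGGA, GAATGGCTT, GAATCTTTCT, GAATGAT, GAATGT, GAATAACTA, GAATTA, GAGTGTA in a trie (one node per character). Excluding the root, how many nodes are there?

34

Count nodes per top-level branch (shared prefixes stored once):
  'A'-branch (AGGA): 4 nodes
  'G'-branch (GAATAACTA, GAATCTTTCT, GAATGAT, GAATGGCTT, GAATGT, GAATTA, GAGTGTA): 30 nodes
Sum: 34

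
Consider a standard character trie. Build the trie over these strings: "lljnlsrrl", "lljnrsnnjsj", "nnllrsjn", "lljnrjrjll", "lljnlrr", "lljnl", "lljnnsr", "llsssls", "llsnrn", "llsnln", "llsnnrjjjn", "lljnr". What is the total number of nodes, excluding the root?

Insert word by word; a character creates a node only if that edge doesn't already exist:
  "lljnlsrrl" → 9 new (l, l, j, n, l, s, r, r, l)
  "lljnrsnnjsj" → prefix "lljn" already present; 7 new (r, s, n, n, j, s, j)
  "nnllrsjn" → 8 new (n, n, l, l, r, s, j, n)
  "lljnrjrjll" → prefix "lljnr" already present; 5 new (j, r, j, l, l)
  "lljnlrr" → prefix "lljnl" already present; 2 new (r, r)
  "lljnl" → prefix "lljnl" already present; 0 new (none)
  "lljnnsr" → prefix "lljn" already present; 3 new (n, s, r)
  "llsssls" → prefix "ll" already present; 5 new (s, s, s, l, s)
  "llsnrn" → prefix "lls" already present; 3 new (n, r, n)
  "llsnln" → prefix "llsn" already present; 2 new (l, n)
  "llsnnrjjjn" → prefix "llsn" already present; 6 new (n, r, j, j, j, n)
  "lljnr" → prefix "lljnr" already present; 0 new (none)
Total nodes = 9 + 7 + 8 + 5 + 2 + 0 + 3 + 5 + 3 + 2 + 6 + 0 = 50

50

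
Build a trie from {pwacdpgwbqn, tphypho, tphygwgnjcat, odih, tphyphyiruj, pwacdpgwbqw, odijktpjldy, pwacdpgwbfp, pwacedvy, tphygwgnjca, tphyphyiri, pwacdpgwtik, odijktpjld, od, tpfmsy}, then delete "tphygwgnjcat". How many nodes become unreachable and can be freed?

1

After clearing the end-marker at "tphygwgnjcat", prune upward until reaching a node still needed by another word.
The suffix "t" (1 node) is used only by "tphygwgnjcat"; "tphygwgnjca" is itself a stored word, so pruning stops there.
Nodes removed: 1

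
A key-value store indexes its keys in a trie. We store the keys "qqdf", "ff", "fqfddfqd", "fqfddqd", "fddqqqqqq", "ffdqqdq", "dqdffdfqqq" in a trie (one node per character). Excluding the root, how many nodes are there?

38

Count nodes per top-level branch (shared prefixes stored once):
  'd'-branch (dqdffdfqqq): 10 nodes
  'f'-branch (fddqqqqqq, ff, ffdqqdq, fqfddfqd, fqfddqd): 24 nodes
  'q'-branch (qqdf): 4 nodes
Sum: 38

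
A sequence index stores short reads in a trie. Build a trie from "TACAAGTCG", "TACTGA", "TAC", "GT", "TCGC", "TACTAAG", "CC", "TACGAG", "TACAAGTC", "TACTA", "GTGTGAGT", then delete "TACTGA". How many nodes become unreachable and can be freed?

Walk "TACTGA" from the leaf back toward the root, removing each node that no remaining word uses.
The suffix "GA" (2 nodes) is used only by "TACTGA"; the node for "TACT" still has the child "A", so pruning stops there.
Nodes removed: 2

2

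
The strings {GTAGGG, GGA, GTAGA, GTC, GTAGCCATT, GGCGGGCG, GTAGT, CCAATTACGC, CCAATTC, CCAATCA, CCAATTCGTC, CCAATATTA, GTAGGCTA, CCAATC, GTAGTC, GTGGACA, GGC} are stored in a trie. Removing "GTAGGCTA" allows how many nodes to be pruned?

3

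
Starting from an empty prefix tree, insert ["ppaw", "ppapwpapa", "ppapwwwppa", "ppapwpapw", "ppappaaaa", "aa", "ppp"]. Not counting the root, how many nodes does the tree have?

Trace insertions, counting only characters that open a new branch:
  "ppaw" → 4 new (p, p, a, w)
  "ppapwpapa" → prefix "ppa" already present; 6 new (p, w, p, a, p, a)
  "ppapwwwppa" → prefix "ppapw" already present; 5 new (w, w, p, p, a)
  "ppapwpapw" → prefix "ppapwpap" already present; 1 new (w)
  "ppappaaaa" → prefix "ppap" already present; 5 new (p, a, a, a, a)
  "aa" → 2 new (a, a)
  "ppp" → prefix "pp" already present; 1 new (p)
Total nodes = 4 + 6 + 5 + 1 + 5 + 2 + 1 = 24

24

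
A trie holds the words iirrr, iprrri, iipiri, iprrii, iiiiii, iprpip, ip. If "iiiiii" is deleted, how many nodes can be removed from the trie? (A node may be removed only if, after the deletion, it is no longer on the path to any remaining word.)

4

A node on "iiiiii"'s path can go only if nothing else ends at it or branches off below it.
The suffix "iiii" (4 nodes) is used only by "iiiiii"; the node for "ii" still has the child "r", so pruning stops there.
Nodes removed: 4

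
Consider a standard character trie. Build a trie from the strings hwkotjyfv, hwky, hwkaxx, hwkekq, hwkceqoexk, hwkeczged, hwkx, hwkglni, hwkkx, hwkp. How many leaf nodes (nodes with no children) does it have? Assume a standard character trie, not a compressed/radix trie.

Leaves are exactly the stored words that no other stored word extends.
Those words: "hwkaxx", "hwkceqoexk", "hwkeczged", "hwkekq", "hwkglni", "hwkkx", "hwkotjyfv", "hwkp", "hwkx", "hwky"
Leaf count: 10

10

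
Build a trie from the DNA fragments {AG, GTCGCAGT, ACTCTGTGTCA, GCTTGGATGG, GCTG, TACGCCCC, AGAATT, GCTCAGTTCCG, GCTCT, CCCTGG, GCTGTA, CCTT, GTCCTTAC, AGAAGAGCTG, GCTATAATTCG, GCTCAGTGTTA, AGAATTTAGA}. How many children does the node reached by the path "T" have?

Walk "T" from the root, arriving at one node.
Characters that immediately follow "T" among the stored strings: {A}.
That node has 1 child edge.

1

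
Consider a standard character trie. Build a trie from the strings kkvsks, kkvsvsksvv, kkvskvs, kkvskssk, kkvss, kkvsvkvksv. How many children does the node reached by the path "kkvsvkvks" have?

The children of the "kkvsvkvks" node are the distinct next characters among strings starting with "kkvsvkvks".
Characters that immediately follow "kkvsvkvks" among the stored strings: {v}.
That node has 1 child edge.

1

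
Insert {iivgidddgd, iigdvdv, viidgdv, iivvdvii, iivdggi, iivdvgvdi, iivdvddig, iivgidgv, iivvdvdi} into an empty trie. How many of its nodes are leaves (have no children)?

9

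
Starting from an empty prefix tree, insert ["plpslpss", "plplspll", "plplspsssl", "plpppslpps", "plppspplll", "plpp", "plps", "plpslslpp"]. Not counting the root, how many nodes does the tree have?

34

Trie structure (* marks end of a word):
(root)
└─ p
   └─ l
      └─ p
         ├─ l
         │  └─ s
         │     └─ p
         │        ├─ l
         │        │  └─ l *
         │        └─ s
         │           └─ s
         │              └─ s
         │                 └─ l *
         ├─ p *
         │  ├─ p
         │  │  └─ s
         │  │     └─ l
         │  │        └─ p
         │  │           └─ p
         │  │              └─ s *
         │  └─ s
         │     └─ p
         │        └─ p
         │           └─ l
         │              └─ l
         │                 └─ l *
         └─ s *
            └─ l
               ├─ p
               │  └─ s
               │     └─ s *
               └─ s
                  └─ l
                     └─ p
                        └─ p *
Counting every labelled node above: 34.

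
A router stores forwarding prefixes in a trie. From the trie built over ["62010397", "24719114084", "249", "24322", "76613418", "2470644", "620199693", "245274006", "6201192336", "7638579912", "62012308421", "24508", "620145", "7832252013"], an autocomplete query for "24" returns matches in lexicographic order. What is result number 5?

24719114084

Filter for "24…" and sort: "24322", "24508", "245274006", "2470644", "24719114084", "249"
The 5th is 24719114084.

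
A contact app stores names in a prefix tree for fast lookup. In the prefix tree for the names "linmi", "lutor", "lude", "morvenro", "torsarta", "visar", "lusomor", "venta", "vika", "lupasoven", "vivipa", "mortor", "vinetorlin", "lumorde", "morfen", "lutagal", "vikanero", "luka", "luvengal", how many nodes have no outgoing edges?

18

Leaves are exactly the stored words that no other stored word extends.
Those words: "linmi", "lude", "luka", "lumorde", "lupasoven", "lusomor", "lutagal", "lutor", "luvengal", "morfen", "mortor", "morvenro", "torsarta", "venta", "vikanero", "vinetorlin", "visar", "vivipa"
Leaf count: 18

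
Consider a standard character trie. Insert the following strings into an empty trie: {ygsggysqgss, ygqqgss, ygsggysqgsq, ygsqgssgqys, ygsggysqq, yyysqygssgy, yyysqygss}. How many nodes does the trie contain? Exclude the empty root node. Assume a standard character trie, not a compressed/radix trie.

Trie structure (* marks end of a word):
(root)
└─ y
   ├─ g
   │  ├─ q
   │  │  └─ q
   │  │     └─ g
   │  │        └─ s
   │  │           └─ s *
   │  └─ s
   │     ├─ g
   │     │  └─ g
   │     │     └─ y
   │     │        └─ s
   │     │           └─ q
   │     │              ├─ g
   │     │              │  └─ s
   │     │              │     ├─ q *
   │     │              │     └─ s *
   │     │              └─ q *
   │     └─ q
   │        └─ g
   │           └─ s
   │              └─ s
   │                 └─ g
   │                    └─ q
   │                       └─ y
   │                          └─ s *
   └─ y
      └─ y
         └─ s
            └─ q
               └─ y
                  └─ g
                     └─ s
                        └─ s *
                           └─ g
                              └─ y *
Counting every labelled node above: 36.

36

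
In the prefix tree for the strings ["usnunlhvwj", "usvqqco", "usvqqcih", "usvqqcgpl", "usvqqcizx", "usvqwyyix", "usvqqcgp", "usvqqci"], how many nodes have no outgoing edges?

6

A leaf is a node with no children — equivalently, the end of a word that is not a proper prefix of any other stored word.
Those words: "usnunlhvwj", "usvqqcgpl", "usvqqcih", "usvqqcizx", "usvqqco", "usvqwyyix"
Leaf count: 6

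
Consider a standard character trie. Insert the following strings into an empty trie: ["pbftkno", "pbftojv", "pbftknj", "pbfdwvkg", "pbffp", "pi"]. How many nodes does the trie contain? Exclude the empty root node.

19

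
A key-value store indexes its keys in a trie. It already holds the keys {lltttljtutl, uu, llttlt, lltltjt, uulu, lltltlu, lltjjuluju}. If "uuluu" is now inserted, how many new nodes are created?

1

Walking "uuluu" from the root, the first 4 characters ("uulu") follow existing edges; "u" is the first miss.
New nodes needed: |"uuluu"| − 4 = 5 − 4 = 1.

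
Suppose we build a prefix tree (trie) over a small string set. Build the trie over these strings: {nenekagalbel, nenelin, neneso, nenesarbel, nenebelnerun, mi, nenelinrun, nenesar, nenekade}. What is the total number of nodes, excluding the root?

For each word, the new-node count is its length minus the longest prefix already in the trie:
  "nenekagalbel" → 12 new (n, e, n, e, k, a, g, a, l, b, e, l)
  "nenelin" → prefix "nene" already present; 3 new (l, i, n)
  "neneso" → prefix "nene" already present; 2 new (s, o)
  "nenesarbel" → prefix "nenes" already present; 5 new (a, r, b, e, l)
  "nenebelnerun" → prefix "nene" already present; 8 new (b, e, l, n, e, r, u, n)
  "mi" → 2 new (m, i)
  "nenelinrun" → prefix "nenelin" already present; 3 new (r, u, n)
  "nenesar" → prefix "nenesar" already present; 0 new (none)
  "nenekade" → prefix "neneka" already present; 2 new (d, e)
Total nodes = 12 + 3 + 2 + 5 + 8 + 2 + 3 + 0 + 2 = 37

37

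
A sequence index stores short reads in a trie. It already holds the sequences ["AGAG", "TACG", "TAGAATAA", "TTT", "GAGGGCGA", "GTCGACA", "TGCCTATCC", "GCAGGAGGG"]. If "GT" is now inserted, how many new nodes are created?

0

"GT" is already a full path in the trie; only an end-marker is added.
No new nodes are needed: 0.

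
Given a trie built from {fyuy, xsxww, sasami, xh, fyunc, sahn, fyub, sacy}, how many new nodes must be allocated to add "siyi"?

3

"s" is already a path in the trie; the remaining "iyi" must be added.
New nodes needed: |"siyi"| − 1 = 4 − 1 = 3.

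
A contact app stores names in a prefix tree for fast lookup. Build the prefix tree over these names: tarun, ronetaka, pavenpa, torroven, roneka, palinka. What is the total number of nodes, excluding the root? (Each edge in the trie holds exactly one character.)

34

Trace insertions, counting only characters that open a new branch:
  "tarun" → 5 new (t, a, r, u, n)
  "ronetaka" → 8 new (r, o, n, e, t, a, k, a)
  "pavenpa" → 7 new (p, a, v, e, n, p, a)
  "torroven" → prefix "t" already present; 7 new (o, r, r, o, v, e, n)
  "roneka" → prefix "rone" already present; 2 new (k, a)
  "palinka" → prefix "pa" already present; 5 new (l, i, n, k, a)
Total nodes = 5 + 8 + 7 + 7 + 2 + 5 = 34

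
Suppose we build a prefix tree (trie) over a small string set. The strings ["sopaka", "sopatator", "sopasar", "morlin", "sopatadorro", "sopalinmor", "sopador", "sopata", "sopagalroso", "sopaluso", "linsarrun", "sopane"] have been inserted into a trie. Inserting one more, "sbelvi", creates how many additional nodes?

5

Walking "sbelvi" from the root, the first 1 characters ("s") follow existing edges; "b" is the first miss.
So 6 − 1 = 5 new nodes.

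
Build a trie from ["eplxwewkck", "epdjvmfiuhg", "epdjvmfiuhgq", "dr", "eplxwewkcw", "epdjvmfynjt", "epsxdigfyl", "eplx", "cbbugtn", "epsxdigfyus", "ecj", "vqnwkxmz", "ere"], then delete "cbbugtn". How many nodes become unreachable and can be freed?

Walk "cbbugtn" from the leaf back toward the root, removing each node that no remaining word uses.
No other word shares any prefix with "cbbugtn", so all 7 of its nodes go.
Nodes removed: 7

7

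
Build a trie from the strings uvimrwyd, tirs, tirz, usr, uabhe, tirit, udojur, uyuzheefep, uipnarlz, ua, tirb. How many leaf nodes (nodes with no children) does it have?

10

Leaves are exactly the stored words that no other stored word extends.
Those words: "tirb", "tirit", "tirs", "tirz", "uabhe", "udojur", "uipnarlz", "usr", "uvimrwyd", "uyuzheefep"
Leaf count: 10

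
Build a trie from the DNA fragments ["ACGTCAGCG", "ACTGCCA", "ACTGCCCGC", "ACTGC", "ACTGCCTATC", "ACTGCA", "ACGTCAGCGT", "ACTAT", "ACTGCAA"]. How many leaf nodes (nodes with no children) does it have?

6

Leaves are exactly the stored words that no other stored word extends.
Those words: "ACGTCAGCGT", "ACTAT", "ACTGCAA", "ACTGCCA", "ACTGCCCGC", "ACTGCCTATC"
Leaf count: 6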